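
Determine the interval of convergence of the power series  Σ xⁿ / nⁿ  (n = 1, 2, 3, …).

By the Cauchy root test, |a_n|^(1/n) = 1/n → 0.
Since the n-th root of |a_n| tends to 0, the series converges for all real x; R = ∞.

(−∞, ∞)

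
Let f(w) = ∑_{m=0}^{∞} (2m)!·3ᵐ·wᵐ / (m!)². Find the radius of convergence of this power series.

R = 1/12

The ratio of consecutive coefficients is (2m+1)·(2m+2)/(m+1)² · 3 → 12.
The series converges when 12 · |w| < 1, giving R = 1/12.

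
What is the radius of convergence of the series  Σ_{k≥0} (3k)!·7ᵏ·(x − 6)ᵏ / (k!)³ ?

Ratio test: |a_{k+1}/a_k| = (3k+1)·(3k+2)·(3k+3)/(k+1)³ · 7 → 189 as k → ∞.
Hence the series converges for |x − 6| < 1/(189) = 1/189, so the radius of convergence is 1/189.

R = 1/189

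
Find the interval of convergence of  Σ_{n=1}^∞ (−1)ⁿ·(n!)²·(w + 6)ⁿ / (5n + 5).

{-6}

Apply the ratio test: |a_{n+1}| / |a_n| = (n+1)² · (5n + 5)/(5(n+1) + 5), which tends to ∞ as n → ∞.
The terms grow without bound for any (w + 6) ≠ 0, so R = 0 (convergence only at w = -6).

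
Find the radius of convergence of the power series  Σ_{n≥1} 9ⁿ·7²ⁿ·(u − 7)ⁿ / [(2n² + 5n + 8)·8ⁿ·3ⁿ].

By the ratio test, |a_{n+1}/a_n| = [(2n² + 5n + 8)/(2(n+1)² + 5(n+1) + 8)] · 9·49/(8·3) → 147/8.
The series converges when 147/8 · |u − 7| < 1, giving R = 8/147.

R = 8/147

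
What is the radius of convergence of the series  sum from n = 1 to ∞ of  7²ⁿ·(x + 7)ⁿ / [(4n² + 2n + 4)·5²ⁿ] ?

Ratio test: |a_{n+1}/a_n| = [(4n² + 2n + 4)/(4(n+1)² + 2(n+1) + 4)] · 49/25 → 49/25 as n → ∞.
Convergence for |x + 7| · 49/25 < 1, i.e. |x + 7| < 25/49. So R = 25/49.

R = 25/49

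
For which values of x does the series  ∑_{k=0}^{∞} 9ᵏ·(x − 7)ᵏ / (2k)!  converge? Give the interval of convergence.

Apply the ratio test: |a_{k+1}| / |a_k| = 9 · 1/[(2k+1)·(2k+2)], which tends to 0 as k → ∞.
The ratio tends to 0 regardless of x, hence R = ∞.

(−∞, ∞)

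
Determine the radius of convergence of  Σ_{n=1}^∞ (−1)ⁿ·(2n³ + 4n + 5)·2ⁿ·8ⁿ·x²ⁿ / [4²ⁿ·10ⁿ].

Ratio test: |a_{n+1}/a_n| = [(2(n+1)³ + 4(n+1) + 5)/(2n³ + 4n + 5)] · 2·8/(16·10) → 1/10 as n → ∞.
Writing y = x², the series in y has radius 10, so |x| < √(10) and R = √10.

R = √10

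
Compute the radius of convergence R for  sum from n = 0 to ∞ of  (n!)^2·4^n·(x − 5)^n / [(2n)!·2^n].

R = 2

The ratio of consecutive coefficients is (n+1)²/[(2n+1)·(2n+2)] · 4/2 → 1/2.
Hence the series converges for |x − 5| < 1/(1/2) = 2, so the radius of convergence is 2.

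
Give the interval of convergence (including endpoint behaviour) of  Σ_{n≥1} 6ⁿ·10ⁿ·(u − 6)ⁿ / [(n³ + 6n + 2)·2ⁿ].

Apply the ratio test: |a_{n+1}| / |a_n| = [(n³ + 6n + 2)/((n+1)³ + 6(n+1) + 2)] · 6·10/2, which tends to 30 as n → ∞.
Convergence for |u − 6| · 30 < 1, i.e. |u − 6| < 1/30. So R = 1/30.
Endpoint u = 181/30: the series is dominated by a constant times Σ 1/n³, which converges (p = 3 > 1).
Endpoint u = 179/30: absolute convergence follows by limit comparison with Σ 1/n³.

[179/30, 181/30]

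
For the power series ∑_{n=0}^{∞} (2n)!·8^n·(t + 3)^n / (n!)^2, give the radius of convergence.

R = 1/32

Apply the ratio test: |a_{n+1}| / |a_n| = (2n+1)·(2n+2)/(n+1)² · 8, which tends to 32 as n → ∞.
Thus R = 1/(32) = 1/32.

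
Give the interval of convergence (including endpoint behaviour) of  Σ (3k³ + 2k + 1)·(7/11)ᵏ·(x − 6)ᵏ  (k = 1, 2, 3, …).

(31/7, 53/7)

Apply the ratio test: |a_{k+1}| / |a_k| = [(3(k+1)³ + 2(k+1) + 1)/(3k³ + 2k + 1)] · 7/11, which tends to 7/11 as k → ∞.
Thus R = 1/(7/11) = 11/7.
At x = 53/7: the k-th term does not approach 0; divergence by the term test.
Endpoint x = 31/7: the terms have absolute value of order k³, which does not tend to 0, so the series diverges by the divergence test.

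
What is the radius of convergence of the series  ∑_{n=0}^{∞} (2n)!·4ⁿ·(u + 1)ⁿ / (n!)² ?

R = 1/16

Ratio test: |a_{n+1}/a_n| = (2n+1)·(2n+2)/(n+1)² · 4 → 16 as n → ∞.
The series converges when 16 · |u + 1| < 1, giving R = 1/16.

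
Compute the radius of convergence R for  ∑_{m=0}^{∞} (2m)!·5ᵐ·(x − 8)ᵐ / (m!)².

R = 1/20

The ratio of consecutive coefficients is (2m+1)·(2m+2)/(m+1)² · 5 → 20.
Convergence for |x − 8| · 20 < 1, i.e. |x − 8| < 1/20. So R = 1/20.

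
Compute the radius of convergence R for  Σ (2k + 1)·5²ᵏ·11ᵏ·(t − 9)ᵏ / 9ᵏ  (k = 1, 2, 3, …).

R = 9/275

The ratio of consecutive coefficients is [(2(k+1) + 1)/(2k + 1)] · 25·11/9 → 275/9.
Convergence for |t − 9| · 275/9 < 1, i.e. |t − 9| < 9/275. So R = 9/275.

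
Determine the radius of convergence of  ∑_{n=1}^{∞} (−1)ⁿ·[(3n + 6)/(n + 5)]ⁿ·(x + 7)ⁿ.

R = 1/3

By the Cauchy root test, |a_n|^(1/n) = (3n + 6)/(n + 5) → 3.
Convergence for |x + 7| · 3 < 1, i.e. |x + 7| < 1/3. So R = 1/3.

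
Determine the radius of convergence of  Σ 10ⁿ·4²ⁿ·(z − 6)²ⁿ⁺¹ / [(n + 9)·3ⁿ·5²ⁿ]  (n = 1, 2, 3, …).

Ratio test: |a_{n+1}/a_n| = [(n + 9)/((n+1) + 9)] · 10·16/(3·25) → 32/15 as n → ∞.
Successive powers of (z − 6) differ by 2, so the series converges when |z − 6|² · 32/15 < 1, i.e. |z − 6| < √(15/32). So R = √30/8.

R = √30/8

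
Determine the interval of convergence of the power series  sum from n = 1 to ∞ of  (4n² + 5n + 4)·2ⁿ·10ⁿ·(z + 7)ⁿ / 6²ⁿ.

(-44/5, -26/5)

Ratio test: |a_{n+1}/a_n| = [(4(n+1)² + 5(n+1) + 4)/(4n² + 5n + 4)] · 2·10/36 → 5/9 as n → ∞.
Thus R = 1/(5/9) = 9/5.
When z = -26/5, the n-th term does not approach 0; divergence by the term test.
At z = -44/5: the n-th term does not approach 0; divergence by the term test.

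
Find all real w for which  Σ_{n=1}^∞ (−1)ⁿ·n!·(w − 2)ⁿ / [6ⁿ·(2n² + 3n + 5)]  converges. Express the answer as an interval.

Apply the ratio test: |a_{n+1}| / |a_n| = (n+1) · 1/6 · (2n² + 3n + 5)/(2(n+1)² + 3(n+1) + 5), which tends to ∞ as n → ∞.
The ratio grows without bound, so the series diverges whenever (w − 2) ≠ 0; it converges only at w = 2. R = 0.

{2}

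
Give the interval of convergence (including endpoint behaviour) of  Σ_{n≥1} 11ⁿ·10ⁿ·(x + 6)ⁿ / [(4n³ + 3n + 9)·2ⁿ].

By the ratio test, |a_{n+1}/a_n| = [(4n³ + 3n + 9)/(4(n+1)³ + 3(n+1) + 9)] · 11·10/2 → 55.
The series converges when 55 · |x + 6| < 1, giving R = 1/55.
At x = -329/55: the terms are on the order of 1/n³, so the series converges absolutely by comparison with the p-series (p = 3 > 1).
Endpoint x = -331/55: the series is dominated by a constant times Σ 1/n³, which converges (p = 3 > 1).

[-331/55, -329/55]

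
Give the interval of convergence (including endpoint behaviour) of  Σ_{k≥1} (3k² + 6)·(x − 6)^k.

(5, 7)

The ratio of consecutive coefficients is (3(k+1)² + 6)/(3k² + 6) → 1.
So the series converges when |x − 6| < 1 and diverges when |x − 6| > 1; R = 1.
Endpoint x = 7: the terms do not tend to 0, so the series diverges.
When x = 5, the terms have absolute value of order k², which does not tend to 0, so the series diverges by the divergence test.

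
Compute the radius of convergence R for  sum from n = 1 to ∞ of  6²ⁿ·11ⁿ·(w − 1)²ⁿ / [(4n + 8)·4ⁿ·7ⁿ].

R = √77/33

Apply the ratio test: |a_{n+1}| / |a_n| = [(4n + 8)/(4(n+1) + 8)] · 36·11/(4·7), which tends to 99/7 as n → ∞.
Since the exponent of (w − 1) increases by 2 each term, convergence requires |w − 1|² < 7/99, hence R = √77/33.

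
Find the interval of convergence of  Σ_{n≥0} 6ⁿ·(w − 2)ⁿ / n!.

Apply the ratio test: |a_{n+1}| / |a_n| = 6 · 1/(n+1), which tends to 0 as n → ∞.
Since the limit is 0 < 1 for every w, the series converges on all of ℝ and R = ∞.

(−∞, ∞)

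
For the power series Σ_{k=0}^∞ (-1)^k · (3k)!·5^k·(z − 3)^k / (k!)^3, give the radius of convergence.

R = 1/135

Ratio test: |a_{k+1}/a_k| = (3k+1)·(3k+2)·(3k+3)/(k+1)³ · 5 → 135 as k → ∞.
Hence the series converges for |z − 3| < 1/(135) = 1/135, so the radius of convergence is 1/135.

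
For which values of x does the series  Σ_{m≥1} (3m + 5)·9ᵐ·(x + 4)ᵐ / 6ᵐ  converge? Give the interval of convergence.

(-14/3, -10/3)

By the ratio test, |a_{m+1}/a_m| = [(3(m+1) + 5)/(3m + 5)] · 9/6 → 3/2.
Hence the series converges for |x + 4| < 1/(3/2) = 2/3, so the radius of convergence is 2/3.
At x = -10/3: the terms have absolute value of order m, which does not tend to 0, so the series diverges by the divergence test.
Check x = -14/3: the terms do not tend to 0, so the series diverges.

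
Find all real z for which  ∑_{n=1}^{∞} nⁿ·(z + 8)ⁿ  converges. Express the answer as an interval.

Applying the root test, |a_n|^(1/n) = n → ∞.
The root grows without bound, so R = 0 (convergence only at z = -8).

{-8}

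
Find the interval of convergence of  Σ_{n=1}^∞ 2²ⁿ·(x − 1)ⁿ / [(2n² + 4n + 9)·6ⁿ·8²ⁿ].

[-95, 97]

The ratio of consecutive coefficients is [(2n² + 4n + 9)/(2(n+1)² + 4(n+1) + 9)] · 4/(6·64) → 1/96.
The series converges when 1/96 · |x − 1| < 1, giving R = 96.
Endpoint x = 97: the terms are on the order of 1/n², so the series converges absolutely by comparison with the p-series (p = 2 > 1).
When x = -95, absolute convergence follows by limit comparison with Σ 1/n².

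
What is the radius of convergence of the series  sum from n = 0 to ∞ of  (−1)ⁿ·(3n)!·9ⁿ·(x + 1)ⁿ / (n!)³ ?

The ratio of consecutive coefficients is (3n+1)·(3n+2)·(3n+3)/(n+1)³ · 9 → 243.
Convergence for |x + 1| · 243 < 1, i.e. |x + 1| < 1/243. So R = 1/243.

R = 1/243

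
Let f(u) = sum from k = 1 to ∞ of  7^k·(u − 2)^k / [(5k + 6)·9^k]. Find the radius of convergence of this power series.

R = 9/7

By the ratio test, |a_{k+1}/a_k| = [(5k + 6)/(5(k+1) + 6)] · 7/9 → 7/9.
Hence the series converges for |u − 2| < 1/(7/9) = 9/7, so the radius of convergence is 9/7.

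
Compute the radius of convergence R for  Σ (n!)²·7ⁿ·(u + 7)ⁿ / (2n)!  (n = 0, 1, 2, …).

R = 4/7

Apply the ratio test: |a_{n+1}| / |a_n| = (n+1)²/[(2n+1)·(2n+2)] · 7, which tends to 7/4 as n → ∞.
Hence the series converges for |u + 7| < 1/(7/4) = 4/7, so the radius of convergence is 4/7.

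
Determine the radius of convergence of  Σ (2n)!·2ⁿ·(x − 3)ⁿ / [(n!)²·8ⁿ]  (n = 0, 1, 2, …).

R = 1

By the ratio test, |a_{n+1}/a_n| = (2n+1)·(2n+2)/(n+1)² · 2/8 → 1.
Hence R = 1.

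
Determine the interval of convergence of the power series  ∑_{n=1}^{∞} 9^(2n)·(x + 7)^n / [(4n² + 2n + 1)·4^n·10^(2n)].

[-967/81, -167/81]

By the ratio test, |a_{n+1}/a_n| = [(4n² + 2n + 1)/(4(n+1)² + 2(n+1) + 1)] · 81/(4·100) → 81/400.
Thus R = 1/(81/400) = 400/81.
At x = -167/81: the series is dominated by a constant times Σ 1/n², which converges (p = 2 > 1).
At x = -967/81: absolute convergence follows by limit comparison with Σ 1/n².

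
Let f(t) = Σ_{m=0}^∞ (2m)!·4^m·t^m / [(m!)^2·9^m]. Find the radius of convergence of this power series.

The ratio of consecutive coefficients is (2m+1)·(2m+2)/(m+1)² · 4/9 → 16/9.
The series converges when 16/9 · |t| < 1, giving R = 9/16.

R = 9/16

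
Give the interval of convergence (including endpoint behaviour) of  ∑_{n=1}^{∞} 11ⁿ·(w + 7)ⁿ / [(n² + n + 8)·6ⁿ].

[-83/11, -71/11]

By the ratio test, |a_{n+1}/a_n| = [(n² + n + 8)/((n+1)² + (n+1) + 8)] · 11/6 → 11/6.
Hence the series converges for |w + 7| < 1/(11/6) = 6/11, so the radius of convergence is 6/11.
When w = -71/11, the series is dominated by a constant times Σ 1/n², which converges (p = 2 > 1).
When w = -83/11, absolute convergence follows by limit comparison with Σ 1/n².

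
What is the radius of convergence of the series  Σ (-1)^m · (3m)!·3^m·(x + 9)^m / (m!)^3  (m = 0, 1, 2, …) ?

The ratio of consecutive coefficients is (3m+1)·(3m+2)·(3m+3)/(m+1)³ · 3 → 81.
The series converges when 81 · |x + 9| < 1, giving R = 1/81.

R = 1/81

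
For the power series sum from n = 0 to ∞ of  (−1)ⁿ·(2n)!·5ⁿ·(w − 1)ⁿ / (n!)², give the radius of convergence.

R = 1/20

Apply the ratio test: |a_{n+1}| / |a_n| = (2n+1)·(2n+2)/(n+1)² · 5, which tends to 20 as n → ∞.
Convergence for |w − 1| · 20 < 1, i.e. |w − 1| < 1/20. So R = 1/20.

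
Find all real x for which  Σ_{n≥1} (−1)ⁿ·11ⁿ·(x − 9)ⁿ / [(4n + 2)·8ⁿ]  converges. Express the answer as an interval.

(91/11, 107/11]

The ratio of consecutive coefficients is [(4n + 2)/(4(n+1) + 2)] · 11/8 → 11/8.
Thus R = 1/(11/8) = 8/11.
Check x = 107/11: convergence follows from the alternating series test (terms decrease monotonically to 0).
When x = 91/11, the terms are asymptotic to a nonzero constant times 1/n, so the series diverges by limit comparison with Σ 1/n.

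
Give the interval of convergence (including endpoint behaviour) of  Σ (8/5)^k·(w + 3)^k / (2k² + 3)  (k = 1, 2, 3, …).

By the ratio test, |a_{k+1}/a_k| = [(2k² + 3)/(2(k+1)² + 3)] · 8/5 → 8/5.
Hence the series converges for |w + 3| < 1/(8/5) = 5/8, so the radius of convergence is 5/8.
Check w = -19/8: absolute convergence follows by limit comparison with Σ 1/k².
At w = -29/8: the series is dominated by a constant times Σ 1/k², which converges (p = 2 > 1).

[-29/8, -19/8]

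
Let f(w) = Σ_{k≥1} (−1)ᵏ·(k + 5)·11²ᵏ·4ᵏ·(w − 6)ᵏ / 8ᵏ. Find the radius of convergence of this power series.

R = 2/121

Apply the ratio test: |a_{k+1}| / |a_k| = [((k+1) + 5)/(k + 5)] · 121·4/8, which tends to 121/2 as k → ∞.
Hence the series converges for |w − 6| < 1/(121/2) = 2/121, so the radius of convergence is 2/121.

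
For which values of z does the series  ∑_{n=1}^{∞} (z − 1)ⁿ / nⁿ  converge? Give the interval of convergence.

(−∞, ∞)

By the Cauchy root test, |a_n|^(1/n) = 1/n → 0.
The limit is 0 for every z, so R = ∞.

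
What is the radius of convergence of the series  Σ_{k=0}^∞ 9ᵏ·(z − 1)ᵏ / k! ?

The ratio of consecutive coefficients is 9 · 1/(k+1) → 0.
The ratio tends to 0 regardless of z, hence R = ∞.

R = ∞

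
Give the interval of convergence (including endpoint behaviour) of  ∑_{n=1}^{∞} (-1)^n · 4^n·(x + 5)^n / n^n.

Root test: |a_n|^(1/n) = 4/n → 0.
The limit is 0 for every x, so R = ∞.

(−∞, ∞)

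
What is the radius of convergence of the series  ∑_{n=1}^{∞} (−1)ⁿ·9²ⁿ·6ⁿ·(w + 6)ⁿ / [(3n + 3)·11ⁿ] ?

R = 11/486

By the ratio test, |a_{n+1}/a_n| = [(3n + 3)/(3(n+1) + 3)] · 81·6/11 → 486/11.
Thus R = 1/(486/11) = 11/486.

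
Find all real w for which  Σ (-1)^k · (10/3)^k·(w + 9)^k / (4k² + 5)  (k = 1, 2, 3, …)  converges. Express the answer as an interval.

[-93/10, -87/10]

Apply the ratio test: |a_{k+1}| / |a_k| = [(4k² + 5)/(4(k+1)² + 5)] · 10/3, which tends to 10/3 as k → ∞.
Convergence for |w + 9| · 10/3 < 1, i.e. |w + 9| < 3/10. So R = 3/10.
Endpoint w = -87/10: the series is dominated by a constant times Σ 1/k², which converges (p = 2 > 1).
Check w = -93/10: absolute convergence follows by limit comparison with Σ 1/k².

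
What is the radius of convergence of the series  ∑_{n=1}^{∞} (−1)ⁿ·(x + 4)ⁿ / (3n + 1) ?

The ratio of consecutive coefficients is (3n + 1)/(3(n+1) + 1) → 1.
Convergence for |x + 4| < 1, so R = 1.

R = 1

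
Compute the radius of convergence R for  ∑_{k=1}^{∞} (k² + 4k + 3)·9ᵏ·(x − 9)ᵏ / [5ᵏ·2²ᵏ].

R = 20/9

The ratio of consecutive coefficients is [((k+1)² + 4(k+1) + 3)/(k² + 4k + 3)] · 9/(5·4) → 9/20.
Thus R = 1/(9/20) = 20/9.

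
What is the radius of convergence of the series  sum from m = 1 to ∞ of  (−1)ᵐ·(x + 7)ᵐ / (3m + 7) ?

The ratio of consecutive coefficients is (3m + 7)/(3(m+1) + 7) → 1.
So the series converges when |x + 7| < 1 and diverges when |x + 7| > 1; R = 1.

R = 1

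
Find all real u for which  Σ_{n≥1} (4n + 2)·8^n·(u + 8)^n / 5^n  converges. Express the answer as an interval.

(-69/8, -59/8)

The ratio of consecutive coefficients is [(4(n+1) + 2)/(4n + 2)] · 8/5 → 8/5.
Hence the series converges for |u + 8| < 1/(8/5) = 5/8, so the radius of convergence is 5/8.
At u = -59/8: the terms have absolute value of order n, which does not tend to 0, so the series diverges by the divergence test.
At u = -69/8: the terms have absolute value of order n, which does not tend to 0, so the series diverges by the divergence test.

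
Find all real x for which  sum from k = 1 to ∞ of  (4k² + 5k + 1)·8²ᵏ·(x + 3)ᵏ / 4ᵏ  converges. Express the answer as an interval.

(-49/16, -47/16)

Ratio test: |a_{k+1}/a_k| = [(4(k+1)² + 5(k+1) + 1)/(4k² + 5k + 1)] · 64/4 → 16 as k → ∞.
Convergence for |x + 3| · 16 < 1, i.e. |x + 3| < 1/16. So R = 1/16.
At x = -47/16: the terms do not tend to 0, so the series diverges.
At x = -49/16: the k-th term does not approach 0; divergence by the term test.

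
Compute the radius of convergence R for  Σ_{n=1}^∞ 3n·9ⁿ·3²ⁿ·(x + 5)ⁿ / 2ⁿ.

R = 2/81

Apply the ratio test: |a_{n+1}| / |a_n| = [3(n+1)/3n] · 9·9/2, which tends to 81/2 as n → ∞.
The series converges when 81/2 · |x + 5| < 1, giving R = 2/81.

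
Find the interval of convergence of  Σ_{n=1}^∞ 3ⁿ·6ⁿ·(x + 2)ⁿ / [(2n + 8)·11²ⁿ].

Ratio test: |a_{n+1}/a_n| = [(2n + 8)/(2(n+1) + 8)] · 3·6/121 → 18/121 as n → ∞.
The series converges when 18/121 · |x + 2| < 1, giving R = 121/18.
At x = 85/18: the terms are asymptotic to a nonzero constant times 1/n, so the series diverges by limit comparison with Σ 1/n.
Endpoint x = -157/18: an alternating series whose terms decrease to 0 in absolute value, so it converges by the Leibniz criterion.

[-157/18, 85/18)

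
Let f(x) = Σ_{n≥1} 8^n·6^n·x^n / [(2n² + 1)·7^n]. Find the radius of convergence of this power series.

R = 7/48

Apply the ratio test: |a_{n+1}| / |a_n| = [(2n² + 1)/(2(n+1)² + 1)] · 8·6/7, which tends to 48/7 as n → ∞.
The series converges when 48/7 · |x| < 1, giving R = 7/48.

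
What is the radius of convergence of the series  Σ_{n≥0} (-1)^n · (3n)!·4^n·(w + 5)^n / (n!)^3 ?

The ratio of consecutive coefficients is (3n+1)·(3n+2)·(3n+3)/(n+1)³ · 4 → 108.
Convergence for |w + 5| · 108 < 1, i.e. |w + 5| < 1/108. So R = 1/108.

R = 1/108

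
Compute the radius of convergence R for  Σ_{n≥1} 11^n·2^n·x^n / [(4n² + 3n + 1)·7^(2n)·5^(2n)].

R = 1225/22

The ratio of consecutive coefficients is [(4n² + 3n + 1)/(4(n+1)² + 3(n+1) + 1)] · 11·2/(49·25) → 22/1225.
Thus R = 1/(22/1225) = 1225/22.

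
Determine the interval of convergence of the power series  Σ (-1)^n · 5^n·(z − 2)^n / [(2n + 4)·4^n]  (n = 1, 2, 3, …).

(6/5, 14/5]

The ratio of consecutive coefficients is [(2n + 4)/(2(n+1) + 4)] · 5/4 → 5/4.
Hence the series converges for |z − 2| < 1/(5/4) = 4/5, so the radius of convergence is 4/5.
At z = 14/5: the terms alternate in sign and decrease monotonically to 0 in absolute value (size ~ c/n), so the alternating series test gives convergence.
Check z = 6/5: comparison with the harmonic series Σ 1/n shows the series diverges.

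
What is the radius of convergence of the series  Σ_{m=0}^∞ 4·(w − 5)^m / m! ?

R = ∞

Apply the ratio test: |a_{m+1}| / |a_m| = 4/4 · 1/(m+1), which tends to 0 as m → ∞.
Since the limit is 0 < 1 for every w, the series converges on all of ℝ and R = ∞.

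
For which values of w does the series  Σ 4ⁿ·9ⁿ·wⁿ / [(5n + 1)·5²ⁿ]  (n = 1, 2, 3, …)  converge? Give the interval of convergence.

By the ratio test, |a_{n+1}/a_n| = [(5n + 1)/(5(n+1) + 1)] · 4·9/25 → 36/25.
Thus R = 1/(36/25) = 25/36.
When w = 25/36, comparison with the harmonic series Σ 1/n shows the series diverges.
Endpoint w = -25/36: an alternating series whose terms decrease to 0 in absolute value, so it converges by the Leibniz criterion.

[-25/36, 25/36)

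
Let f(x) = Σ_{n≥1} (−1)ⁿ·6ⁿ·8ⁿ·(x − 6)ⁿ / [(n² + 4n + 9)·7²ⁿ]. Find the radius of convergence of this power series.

R = 49/48

By the ratio test, |a_{n+1}/a_n| = [(n² + 4n + 9)/((n+1)² + 4(n+1) + 9)] · 6·8/49 → 48/49.
Convergence for |x − 6| · 48/49 < 1, i.e. |x − 6| < 49/48. So R = 49/48.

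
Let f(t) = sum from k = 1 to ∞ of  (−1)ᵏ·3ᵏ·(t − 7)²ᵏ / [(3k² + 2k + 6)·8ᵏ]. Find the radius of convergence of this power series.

By the ratio test, |a_{k+1}/a_k| = [(3k² + 2k + 6)/(3(k+1)² + 2(k+1) + 6)] · 3/8 → 3/8.
Since the exponent of (t − 7) increases by 2 each term, convergence requires |t − 7|² < 8/3, hence R = 2√6/3.

R = 2√6/3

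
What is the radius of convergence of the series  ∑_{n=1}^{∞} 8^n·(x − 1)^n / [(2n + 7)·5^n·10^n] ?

Ratio test: |a_{n+1}/a_n| = [(2n + 7)/(2(n+1) + 7)] · 8/(5·10) → 4/25 as n → ∞.
Hence the series converges for |x − 1| < 1/(4/25) = 25/4, so the radius of convergence is 25/4.

R = 25/4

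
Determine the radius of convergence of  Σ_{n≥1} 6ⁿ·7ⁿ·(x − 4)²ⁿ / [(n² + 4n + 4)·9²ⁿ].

Ratio test: |a_{n+1}/a_n| = [(n² + 4n + 4)/((n+1)² + 4(n+1) + 4)] · 6·7/81 → 14/27 as n → ∞.
Writing y = (x − 4)², the series in y has radius 27/14, so |x − 4| < √(27/14) and R = 3√42/14.

R = 3√42/14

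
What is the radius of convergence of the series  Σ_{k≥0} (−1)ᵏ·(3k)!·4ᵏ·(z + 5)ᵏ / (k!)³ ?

R = 1/108

Apply the ratio test: |a_{k+1}| / |a_k| = (3k+1)·(3k+2)·(3k+3)/(k+1)³ · 4, which tends to 108 as k → ∞.
Hence the series converges for |z + 5| < 1/(108) = 1/108, so the radius of convergence is 1/108.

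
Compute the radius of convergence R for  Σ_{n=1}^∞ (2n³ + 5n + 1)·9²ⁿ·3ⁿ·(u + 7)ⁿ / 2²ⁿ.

R = 4/243

Apply the ratio test: |a_{n+1}| / |a_n| = [(2(n+1)³ + 5(n+1) + 1)/(2n³ + 5n + 1)] · 81·3/4, which tends to 243/4 as n → ∞.
Thus R = 1/(243/4) = 4/243.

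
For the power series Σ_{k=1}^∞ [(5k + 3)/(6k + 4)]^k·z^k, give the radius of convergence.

By the Cauchy root test, |a_k|^(1/k) = (5k + 3)/(6k + 4) → 5/6.
The series converges when 5/6 · |z| < 1, giving R = 6/5.

R = 6/5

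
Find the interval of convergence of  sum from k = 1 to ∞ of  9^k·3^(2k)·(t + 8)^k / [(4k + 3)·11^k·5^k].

By the ratio test, |a_{k+1}/a_k| = [(4k + 3)/(4(k+1) + 3)] · 9·9/(11·5) → 81/55.
Convergence for |t + 8| · 81/55 < 1, i.e. |t + 8| < 55/81. So R = 55/81.
At t = -593/81: the terms are asymptotic to a nonzero constant times 1/k, so the series diverges by limit comparison with Σ 1/k.
Check t = -703/81: an alternating series whose terms decrease to 0 in absolute value, so it converges by the Leibniz criterion.

[-703/81, -593/81)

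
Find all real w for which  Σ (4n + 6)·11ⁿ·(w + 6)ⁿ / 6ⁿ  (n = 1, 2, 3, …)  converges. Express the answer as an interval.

Apply the ratio test: |a_{n+1}| / |a_n| = [(4(n+1) + 6)/(4n + 6)] · 11/6, which tends to 11/6 as n → ∞.
Thus R = 1/(11/6) = 6/11.
At w = -60/11: the terms do not tend to 0, so the series diverges.
Check w = -72/11: the n-th term does not approach 0; divergence by the term test.

(-72/11, -60/11)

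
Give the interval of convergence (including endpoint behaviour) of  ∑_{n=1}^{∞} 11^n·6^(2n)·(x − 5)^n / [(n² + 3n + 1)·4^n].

Ratio test: |a_{n+1}/a_n| = [(n² + 3n + 1)/((n+1)² + 3(n+1) + 1)] · 11·36/4 → 99 as n → ∞.
Thus R = 1/(99) = 1/99.
Check x = 496/99: absolute convergence follows by limit comparison with Σ 1/n².
At x = 494/99: the terms are on the order of 1/n², so the series converges absolutely by comparison with the p-series (p = 2 > 1).

[494/99, 496/99]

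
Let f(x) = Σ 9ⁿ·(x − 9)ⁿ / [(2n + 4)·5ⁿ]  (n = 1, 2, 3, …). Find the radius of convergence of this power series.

Ratio test: |a_{n+1}/a_n| = [(2n + 4)/(2(n+1) + 4)] · 9/5 → 9/5 as n → ∞.
Thus R = 1/(9/5) = 5/9.

R = 5/9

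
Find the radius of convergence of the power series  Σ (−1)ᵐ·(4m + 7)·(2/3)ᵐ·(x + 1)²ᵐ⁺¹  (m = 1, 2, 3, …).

Ratio test: |a_{m+1}/a_m| = [(4(m+1) + 7)/(4m + 7)] · 2/3 → 2/3 as m → ∞.
Since the exponent of (x + 1) increases by 2 each term, convergence requires |x + 1|² < 3/2, hence R = √6/2.

R = √6/2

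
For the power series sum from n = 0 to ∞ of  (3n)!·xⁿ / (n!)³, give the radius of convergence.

R = 1/27

The ratio of consecutive coefficients is (3n+1)·(3n+2)·(3n+3)/(n+1)³ → 27.
The series converges when 27 · |x| < 1, giving R = 1/27.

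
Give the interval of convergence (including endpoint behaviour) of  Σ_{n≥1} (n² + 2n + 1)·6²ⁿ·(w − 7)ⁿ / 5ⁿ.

Apply the ratio test: |a_{n+1}| / |a_n| = [((n+1)² + 2(n+1) + 1)/(n² + 2n + 1)] · 36/5, which tends to 36/5 as n → ∞.
The series converges when 36/5 · |w − 7| < 1, giving R = 5/36.
Check w = 257/36: the n-th term does not approach 0; divergence by the term test.
At w = 247/36: the terms have absolute value of order n², which does not tend to 0, so the series diverges by the divergence test.

(247/36, 257/36)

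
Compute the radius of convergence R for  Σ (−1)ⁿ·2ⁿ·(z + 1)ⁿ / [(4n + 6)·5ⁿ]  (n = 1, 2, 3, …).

R = 5/2

By the ratio test, |a_{n+1}/a_n| = [(4n + 6)/(4(n+1) + 6)] · 2/5 → 2/5.
Thus R = 1/(2/5) = 5/2.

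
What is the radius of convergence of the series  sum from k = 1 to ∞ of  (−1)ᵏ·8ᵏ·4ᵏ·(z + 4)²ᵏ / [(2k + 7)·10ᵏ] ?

R = √5/4

By the ratio test, |a_{k+1}/a_k| = [(2k + 7)/(2(k+1) + 7)] · 8·4/10 → 16/5.
Successive powers of (z + 4) differ by 2, so the series converges when |z + 4|² · 16/5 < 1, i.e. |z + 4| < √(5/16). So R = √5/4.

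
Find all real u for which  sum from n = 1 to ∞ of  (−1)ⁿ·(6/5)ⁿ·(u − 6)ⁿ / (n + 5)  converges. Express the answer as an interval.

Apply the ratio test: |a_{n+1}| / |a_n| = [(n + 5)/((n+1) + 5)] · 6/5, which tends to 6/5 as n → ∞.
Hence the series converges for |u − 6| < 1/(6/5) = 5/6, so the radius of convergence is 5/6.
When u = 41/6, the terms alternate in sign and decrease monotonically to 0 in absolute value (size ~ c/n), so the alternating series test gives convergence.
Check u = 31/6: the terms are asymptotic to a nonzero constant times 1/n, so the series diverges by limit comparison with Σ 1/n.

(31/6, 41/6]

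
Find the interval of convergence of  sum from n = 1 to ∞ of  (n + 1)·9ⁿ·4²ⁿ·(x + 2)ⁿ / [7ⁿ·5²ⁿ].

Apply the ratio test: |a_{n+1}| / |a_n| = [((n+1) + 1)/(n + 1)] · 9·16/(7·25), which tends to 144/175 as n → ∞.
Thus R = 1/(144/175) = 175/144.
When x = -113/144, the n-th term does not approach 0; divergence by the term test.
Check x = -463/144: the terms do not tend to 0, so the series diverges.

(-463/144, -113/144)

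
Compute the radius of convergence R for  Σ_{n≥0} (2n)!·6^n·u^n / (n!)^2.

Apply the ratio test: |a_{n+1}| / |a_n| = (2n+1)·(2n+2)/(n+1)² · 6, which tends to 24 as n → ∞.
Thus R = 1/(24) = 1/24.

R = 1/24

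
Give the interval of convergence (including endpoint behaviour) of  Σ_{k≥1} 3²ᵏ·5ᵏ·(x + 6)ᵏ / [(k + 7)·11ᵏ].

[-281/45, -259/45)

Ratio test: |a_{k+1}/a_k| = [(k + 7)/((k+1) + 7)] · 9·5/11 → 45/11 as k → ∞.
Convergence for |x + 6| · 45/11 < 1, i.e. |x + 6| < 11/45. So R = 11/45.
Check x = -259/45: the terms behave like c/k; limit comparison with the harmonic series gives divergence.
When x = -281/45, an alternating series whose terms decrease to 0 in absolute value, so it converges by the Leibniz criterion.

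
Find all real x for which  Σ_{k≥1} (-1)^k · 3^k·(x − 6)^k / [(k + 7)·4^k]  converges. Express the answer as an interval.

By the ratio test, |a_{k+1}/a_k| = [(k + 7)/((k+1) + 7)] · 3/4 → 3/4.
Thus R = 1/(3/4) = 4/3.
Check x = 22/3: an alternating series whose terms decrease to 0 in absolute value, so it converges by the Leibniz criterion.
Check x = 14/3: comparison with the harmonic series Σ 1/k shows the series diverges.

(14/3, 22/3]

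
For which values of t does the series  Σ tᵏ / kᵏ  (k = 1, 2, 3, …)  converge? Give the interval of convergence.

(−∞, ∞)

By the Cauchy root test, |a_k|^(1/k) = 1/k → 0.
The limit is 0 for every t, so R = ∞.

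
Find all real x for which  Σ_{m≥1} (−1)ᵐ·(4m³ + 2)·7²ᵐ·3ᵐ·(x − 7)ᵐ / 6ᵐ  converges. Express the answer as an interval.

(341/49, 345/49)

Apply the ratio test: |a_{m+1}| / |a_m| = [(4(m+1)³ + 2)/(4m³ + 2)] · 49·3/6, which tends to 49/2 as m → ∞.
Hence the series converges for |x − 7| < 1/(49/2) = 2/49, so the radius of convergence is 2/49.
Check x = 345/49: the m-th term does not approach 0; divergence by the term test.
When x = 341/49, the m-th term does not approach 0; divergence by the term test.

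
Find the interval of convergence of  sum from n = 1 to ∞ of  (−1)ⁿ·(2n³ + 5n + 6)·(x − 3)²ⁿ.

By the ratio test, |a_{n+1}/a_n| = (2(n+1)³ + 5(n+1) + 6)/(2n³ + 5n + 6) → 1.
Writing y = (x − 3)², the series in y has radius 1, so |x − 3| < √(1) = 1 and R = 1.
Check x = 4: the terms have absolute value of order n³, which does not tend to 0, so the series diverges by the divergence test.
Endpoint x = 2: the terms have absolute value of order n³, which does not tend to 0, so the series diverges by the divergence test.

(2, 4)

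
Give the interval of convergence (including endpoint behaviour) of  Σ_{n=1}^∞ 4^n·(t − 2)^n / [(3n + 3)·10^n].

Apply the ratio test: |a_{n+1}| / |a_n| = [(3n + 3)/(3(n+1) + 3)] · 4/10, which tends to 2/5 as n → ∞.
Hence the series converges for |t − 2| < 1/(2/5) = 5/2, so the radius of convergence is 5/2.
Check t = 9/2: the terms are asymptotic to a nonzero constant times 1/n, so the series diverges by limit comparison with Σ 1/n.
Check t = -1/2: the terms alternate in sign and decrease monotonically to 0 in absolute value (size ~ c/n), so the alternating series test gives convergence.

[-1/2, 9/2)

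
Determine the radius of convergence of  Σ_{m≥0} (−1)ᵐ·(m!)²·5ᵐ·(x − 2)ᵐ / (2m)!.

R = 4/5

Ratio test: |a_{m+1}/a_m| = (m+1)²/[(2m+1)·(2m+2)] · 5 → 5/4 as m → ∞.
Hence the series converges for |x − 2| < 1/(5/4) = 4/5, so the radius of convergence is 4/5.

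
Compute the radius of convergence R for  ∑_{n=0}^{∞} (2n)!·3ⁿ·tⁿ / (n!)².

The ratio of consecutive coefficients is (2n+1)·(2n+2)/(n+1)² · 3 → 12.
Convergence for |t| · 12 < 1, i.e. |t| < 1/12. So R = 1/12.

R = 1/12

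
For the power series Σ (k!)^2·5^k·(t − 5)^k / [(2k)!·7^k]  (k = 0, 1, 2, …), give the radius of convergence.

R = 28/5

Apply the ratio test: |a_{k+1}| / |a_k| = (k+1)²/[(2k+1)·(2k+2)] · 5/7, which tends to 5/28 as k → ∞.
Thus R = 1/(5/28) = 28/5.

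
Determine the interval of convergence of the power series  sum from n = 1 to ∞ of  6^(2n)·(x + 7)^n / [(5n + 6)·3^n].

Ratio test: |a_{n+1}/a_n| = [(5n + 6)/(5(n+1) + 6)] · 36/3 → 12 as n → ∞.
Convergence for |x + 7| · 12 < 1, i.e. |x + 7| < 1/12. So R = 1/12.
At x = -83/12: the terms are asymptotic to a nonzero constant times 1/n, so the series diverges by limit comparison with Σ 1/n.
Endpoint x = -85/12: an alternating series whose terms decrease to 0 in absolute value, so it converges by the Leibniz criterion.

[-85/12, -83/12)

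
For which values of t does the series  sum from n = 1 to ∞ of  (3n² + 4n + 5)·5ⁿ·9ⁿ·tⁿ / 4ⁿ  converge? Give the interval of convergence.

(-4/45, 4/45)

The ratio of consecutive coefficients is [(3(n+1)² + 4(n+1) + 5)/(3n² + 4n + 5)] · 5·9/4 → 45/4.
The series converges when 45/4 · |t| < 1, giving R = 4/45.
When t = 4/45, the n-th term does not approach 0; divergence by the term test.
Check t = -4/45: the terms do not tend to 0, so the series diverges.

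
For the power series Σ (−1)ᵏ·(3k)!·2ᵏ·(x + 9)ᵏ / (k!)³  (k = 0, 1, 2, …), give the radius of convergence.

R = 1/54

The ratio of consecutive coefficients is (3k+1)·(3k+2)·(3k+3)/(k+1)³ · 2 → 54.
Hence the series converges for |x + 9| < 1/(54) = 1/54, so the radius of convergence is 1/54.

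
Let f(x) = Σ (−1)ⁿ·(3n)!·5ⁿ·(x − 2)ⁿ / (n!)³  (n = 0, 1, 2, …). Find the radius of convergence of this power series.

Ratio test: |a_{n+1}/a_n| = (3n+1)·(3n+2)·(3n+3)/(n+1)³ · 5 → 135 as n → ∞.
Thus R = 1/(135) = 1/135.

R = 1/135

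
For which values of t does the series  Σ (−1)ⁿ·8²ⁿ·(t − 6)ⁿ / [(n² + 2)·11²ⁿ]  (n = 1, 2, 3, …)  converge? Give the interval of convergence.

Ratio test: |a_{n+1}/a_n| = [(n² + 2)/((n+1)² + 2)] · 64/121 → 64/121 as n → ∞.
Hence the series converges for |t − 6| < 1/(64/121) = 121/64, so the radius of convergence is 121/64.
At t = 505/64: absolute convergence follows by limit comparison with Σ 1/n².
At t = 263/64: absolute convergence follows by limit comparison with Σ 1/n².

[263/64, 505/64]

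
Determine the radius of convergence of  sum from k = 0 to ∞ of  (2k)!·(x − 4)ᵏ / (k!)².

Apply the ratio test: |a_{k+1}| / |a_k| = (2k+1)·(2k+2)/(k+1)², which tends to 4 as k → ∞.
Hence the series converges for |x − 4| < 1/(4) = 1/4, so the radius of convergence is 1/4.

R = 1/4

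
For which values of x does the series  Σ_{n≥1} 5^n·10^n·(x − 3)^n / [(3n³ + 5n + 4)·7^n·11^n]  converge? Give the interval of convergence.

[73/50, 227/50]

The ratio of consecutive coefficients is [(3n³ + 5n + 4)/(3(n+1)³ + 5(n+1) + 4)] · 5·10/(7·11) → 50/77.
Thus R = 1/(50/77) = 77/50.
At x = 227/50: the series is dominated by a constant times Σ 1/n³, which converges (p = 3 > 1).
At x = 73/50: the terms are on the order of 1/n³, so the series converges absolutely by comparison with the p-series (p = 3 > 1).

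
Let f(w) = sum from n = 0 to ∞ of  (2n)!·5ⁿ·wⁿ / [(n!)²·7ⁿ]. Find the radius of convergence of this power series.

By the ratio test, |a_{n+1}/a_n| = (2n+1)·(2n+2)/(n+1)² · 5/7 → 20/7.
The series converges when 20/7 · |w| < 1, giving R = 7/20.

R = 7/20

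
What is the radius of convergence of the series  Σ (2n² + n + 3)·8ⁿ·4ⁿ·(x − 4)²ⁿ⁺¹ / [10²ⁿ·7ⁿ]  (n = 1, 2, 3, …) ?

Apply the ratio test: |a_{n+1}| / |a_n| = [(2(n+1)² + (n+1) + 3)/(2n² + n + 3)] · 8·4/(100·7), which tends to 8/175 as n → ∞.
Successive powers of (x − 4) differ by 2, so the series converges when |x − 4|² · 8/175 < 1, i.e. |x − 4| < √(175/8). So R = 5√14/4.

R = 5√14/4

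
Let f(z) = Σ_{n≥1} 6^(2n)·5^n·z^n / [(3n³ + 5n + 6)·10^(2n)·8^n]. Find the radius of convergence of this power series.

Apply the ratio test: |a_{n+1}| / |a_n| = [(3n³ + 5n + 6)/(3(n+1)³ + 5(n+1) + 6)] · 36·5/(100·8), which tends to 9/40 as n → ∞.
The series converges when 9/40 · |z| < 1, giving R = 40/9.

R = 40/9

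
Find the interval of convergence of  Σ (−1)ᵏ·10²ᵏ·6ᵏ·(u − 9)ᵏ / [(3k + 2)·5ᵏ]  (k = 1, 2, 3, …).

Ratio test: |a_{k+1}/a_k| = [(3k + 2)/(3(k+1) + 2)] · 100·6/5 → 120 as k → ∞.
Hence the series converges for |u − 9| < 1/(120) = 1/120, so the radius of convergence is 1/120.
Endpoint u = 1081/120: the terms alternate in sign and decrease monotonically to 0 in absolute value (size ~ c/k), so the alternating series test gives convergence.
Endpoint u = 1079/120: comparison with the harmonic series Σ 1/k shows the series diverges.

(1079/120, 1081/120]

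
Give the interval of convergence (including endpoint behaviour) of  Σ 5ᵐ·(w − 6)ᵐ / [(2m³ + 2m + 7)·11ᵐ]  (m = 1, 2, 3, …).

[19/5, 41/5]

Ratio test: |a_{m+1}/a_m| = [(2m³ + 2m + 7)/(2(m+1)³ + 2(m+1) + 7)] · 5/11 → 5/11 as m → ∞.
The series converges when 5/11 · |w − 6| < 1, giving R = 11/5.
Endpoint w = 41/5: absolute convergence follows by limit comparison with Σ 1/m³.
Check w = 19/5: the terms are on the order of 1/m³, so the series converges absolutely by comparison with the p-series (p = 3 > 1).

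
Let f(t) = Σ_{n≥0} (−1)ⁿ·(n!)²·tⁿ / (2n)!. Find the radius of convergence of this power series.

Ratio test: |a_{n+1}/a_n| = (n+1)²/[(2n+1)·(2n+2)] → 1/4 as n → ∞.
The series converges when 1/4 · |t| < 1, giving R = 4.

R = 4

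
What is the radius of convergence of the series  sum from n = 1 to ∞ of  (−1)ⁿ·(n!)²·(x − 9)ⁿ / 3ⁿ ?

R = 0

By the ratio test, |a_{n+1}/a_n| = (n+1)² · 1/3 → ∞.
The terms grow without bound for any (x − 9) ≠ 0, so R = 0 (convergence only at x = 9).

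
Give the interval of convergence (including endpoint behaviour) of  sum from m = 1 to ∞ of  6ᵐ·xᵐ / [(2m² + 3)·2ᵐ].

By the ratio test, |a_{m+1}/a_m| = [(2m² + 3)/(2(m+1)² + 3)] · 6/2 → 3.
Thus R = 1/(3) = 1/3.
At x = 1/3: the terms are on the order of 1/m², so the series converges absolutely by comparison with the p-series (p = 2 > 1).
When x = -1/3, the series is dominated by a constant times Σ 1/m², which converges (p = 2 > 1).

[-1/3, 1/3]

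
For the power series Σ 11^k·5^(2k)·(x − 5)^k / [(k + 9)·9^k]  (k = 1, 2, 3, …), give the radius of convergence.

R = 9/275

Apply the ratio test: |a_{k+1}| / |a_k| = [(k + 9)/((k+1) + 9)] · 11·25/9, which tends to 275/9 as k → ∞.
Hence the series converges for |x − 5| < 1/(275/9) = 9/275, so the radius of convergence is 9/275.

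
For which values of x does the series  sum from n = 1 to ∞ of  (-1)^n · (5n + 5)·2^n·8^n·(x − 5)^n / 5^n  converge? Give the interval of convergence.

Ratio test: |a_{n+1}/a_n| = [(5(n+1) + 5)/(5n + 5)] · 2·8/5 → 16/5 as n → ∞.
Convergence for |x − 5| · 16/5 < 1, i.e. |x − 5| < 5/16. So R = 5/16.
When x = 85/16, the n-th term does not approach 0; divergence by the term test.
When x = 75/16, the terms have absolute value of order n, which does not tend to 0, so the series diverges by the divergence test.

(75/16, 85/16)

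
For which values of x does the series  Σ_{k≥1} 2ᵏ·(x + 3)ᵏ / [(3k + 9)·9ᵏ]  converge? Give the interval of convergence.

Ratio test: |a_{k+1}/a_k| = [(3k + 9)/(3(k+1) + 9)] · 2/9 → 2/9 as k → ∞.
The series converges when 2/9 · |x + 3| < 1, giving R = 9/2.
Endpoint x = 3/2: the terms are asymptotic to a nonzero constant times 1/k, so the series diverges by limit comparison with Σ 1/k.
Endpoint x = -15/2: an alternating series whose terms decrease to 0 in absolute value, so it converges by the Leibniz criterion.

[-15/2, 3/2)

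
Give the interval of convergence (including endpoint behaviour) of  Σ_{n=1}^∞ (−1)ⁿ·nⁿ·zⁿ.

{0}

Applying the root test, |a_n|^(1/n) = n → ∞.
The root grows without bound, so R = 0 (convergence only at z = 0).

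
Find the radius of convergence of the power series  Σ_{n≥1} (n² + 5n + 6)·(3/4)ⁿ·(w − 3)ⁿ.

R = 4/3

Apply the ratio test: |a_{n+1}| / |a_n| = [((n+1)² + 5(n+1) + 6)/(n² + 5n + 6)] · 3/4, which tends to 3/4 as n → ∞.
Convergence for |w − 3| · 3/4 < 1, i.e. |w − 3| < 4/3. So R = 4/3.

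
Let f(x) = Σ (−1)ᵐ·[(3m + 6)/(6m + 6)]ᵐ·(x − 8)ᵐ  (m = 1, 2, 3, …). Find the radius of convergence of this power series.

By the Cauchy root test, |a_m|^(1/m) = (3m + 6)/(6m + 6) → 1/2.
Hence the series converges for |x − 8| < 1/(1/2) = 2, so the radius of convergence is 2.

R = 2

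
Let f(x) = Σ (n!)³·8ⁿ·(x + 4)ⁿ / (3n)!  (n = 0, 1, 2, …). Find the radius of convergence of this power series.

R = 27/8

Apply the ratio test: |a_{n+1}| / |a_n| = (n+1)³/[(3n+1)·(3n+2)·(3n+3)] · 8, which tends to 8/27 as n → ∞.
Convergence for |x + 4| · 8/27 < 1, i.e. |x + 4| < 27/8. So R = 27/8.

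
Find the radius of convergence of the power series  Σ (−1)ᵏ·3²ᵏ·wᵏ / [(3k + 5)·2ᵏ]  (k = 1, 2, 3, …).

R = 2/9

The ratio of consecutive coefficients is [(3k + 5)/(3(k+1) + 5)] · 9/2 → 9/2.
Thus R = 1/(9/2) = 2/9.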